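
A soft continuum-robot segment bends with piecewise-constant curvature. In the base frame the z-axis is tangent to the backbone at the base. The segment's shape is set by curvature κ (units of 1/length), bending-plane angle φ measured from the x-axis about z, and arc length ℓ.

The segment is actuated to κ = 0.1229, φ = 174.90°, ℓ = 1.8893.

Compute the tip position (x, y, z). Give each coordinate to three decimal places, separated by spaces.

θ = κ·ℓ = 0.1229 × 1.8893 = 0.23219 rad
ρ = (1 − cos θ)/κ = (1 − 0.97316)/0.1229 = 0.21836
z = sin θ / κ = 0.23011/0.1229 = 1.87237
x = ρ cos φ = 0.21836 × cos(174.90°) = -0.21749
y = ρ sin φ = 0.21836 × sin(174.90°) = 0.01941

-0.217 0.019 1.872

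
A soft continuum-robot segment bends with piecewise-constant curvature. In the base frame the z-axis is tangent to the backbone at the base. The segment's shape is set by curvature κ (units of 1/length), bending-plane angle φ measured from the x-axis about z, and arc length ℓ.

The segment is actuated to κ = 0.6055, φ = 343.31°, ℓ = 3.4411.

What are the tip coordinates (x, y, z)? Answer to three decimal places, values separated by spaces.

θ = κ·ℓ = 0.6055 × 3.4411 = 2.08359 rad
ρ = (1 − cos θ)/κ = (1 − -0.49061)/0.6055 = 2.46178
z = sin θ / κ = 0.87138/0.6055 = 1.43911
x = ρ cos φ = 2.46178 × cos(343.31°) = 2.35808
y = ρ sin φ = 2.46178 × sin(343.31°) = -0.70701

2.358 -0.707 1.439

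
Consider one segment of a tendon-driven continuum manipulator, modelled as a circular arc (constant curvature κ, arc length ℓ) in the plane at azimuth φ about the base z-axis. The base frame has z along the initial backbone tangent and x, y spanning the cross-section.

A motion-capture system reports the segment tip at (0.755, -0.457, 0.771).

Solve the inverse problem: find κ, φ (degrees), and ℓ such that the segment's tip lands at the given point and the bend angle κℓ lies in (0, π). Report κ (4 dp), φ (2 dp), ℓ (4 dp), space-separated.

1.2853 328.81 1.3270

ρ = √(x²+y²) = √(0.755² + -0.457²) = 0.88254
φ = atan2(y, x) mod 360° = atan2(-0.457, 0.755) = 328.8136°
|p|² = ρ² + z² = 0.88254² + 0.771² = 1.37332
κ = 2ρ / |p|² = 2×0.88254 / 1.37332 = 1.28527
θ = 2·atan2(ρ, z) = 2·atan2(0.88254, 0.771) = 1.70550 rad
ℓ = θ/κ = 1.70550/1.28527 = 1.32696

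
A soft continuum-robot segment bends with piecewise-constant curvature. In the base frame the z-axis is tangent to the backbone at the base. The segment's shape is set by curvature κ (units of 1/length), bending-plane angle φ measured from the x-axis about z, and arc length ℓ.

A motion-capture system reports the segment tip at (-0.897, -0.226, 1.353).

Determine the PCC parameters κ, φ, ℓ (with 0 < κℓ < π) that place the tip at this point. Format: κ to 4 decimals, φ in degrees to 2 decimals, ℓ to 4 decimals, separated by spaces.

0.6887 194.14 1.7415

ρ = √(x²+y²) = √(-0.897² + -0.226²) = 0.92503
φ = atan2(y, x) mod 360° = atan2(-0.226, -0.897) = 194.1414°
|p|² = ρ² + z² = 0.92503² + 1.353² = 2.68629
κ = 2ρ / |p|² = 2×0.92503 / 2.68629 = 0.68871
θ = 2·atan2(ρ, z) = 2·atan2(0.92503, 1.353) = 1.19939 rad
ℓ = θ/κ = 1.19939/0.68871 = 1.74152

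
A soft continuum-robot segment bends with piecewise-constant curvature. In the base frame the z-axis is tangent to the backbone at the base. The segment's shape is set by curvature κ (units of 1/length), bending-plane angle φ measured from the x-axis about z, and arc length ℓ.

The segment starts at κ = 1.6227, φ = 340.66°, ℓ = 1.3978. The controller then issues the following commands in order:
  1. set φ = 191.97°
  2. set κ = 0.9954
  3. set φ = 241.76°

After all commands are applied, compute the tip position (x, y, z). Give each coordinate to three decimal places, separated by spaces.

initial: κ=1.6227, φ=340.66°, ℓ=1.3978
cmd 1: set φ=191.97° → (κ,φ,ℓ)=(1.6227,191.97°,1.3978) → tip=(-0.9900,-0.2099,0.4724)
cmd 2: set κ=0.9954 → (κ,φ,ℓ)=(0.9954,191.97°,1.3978) → tip=(-0.8074,-0.1712,0.9885)
cmd 3: set φ=241.76° → (κ,φ,ℓ)=(0.9954,241.76°,1.3978) → tip=(-0.3905,-0.7271,0.9885)

-0.391 -0.727 0.988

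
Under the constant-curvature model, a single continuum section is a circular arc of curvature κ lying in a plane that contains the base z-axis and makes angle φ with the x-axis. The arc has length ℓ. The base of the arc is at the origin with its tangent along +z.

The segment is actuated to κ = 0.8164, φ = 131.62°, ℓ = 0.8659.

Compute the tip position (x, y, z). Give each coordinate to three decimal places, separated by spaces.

-0.195 0.219 0.796

θ = κ·ℓ = 0.8164 × 0.8659 = 0.70692 rad
ρ = (1 − cos θ)/κ = (1 − 0.76037)/0.8164 = 0.29353
z = sin θ / κ = 0.64950/0.8164 = 0.79556
x = ρ cos φ = 0.29353 × cos(131.62°) = -0.19496
y = ρ sin φ = 0.29353 × sin(131.62°) = 0.21943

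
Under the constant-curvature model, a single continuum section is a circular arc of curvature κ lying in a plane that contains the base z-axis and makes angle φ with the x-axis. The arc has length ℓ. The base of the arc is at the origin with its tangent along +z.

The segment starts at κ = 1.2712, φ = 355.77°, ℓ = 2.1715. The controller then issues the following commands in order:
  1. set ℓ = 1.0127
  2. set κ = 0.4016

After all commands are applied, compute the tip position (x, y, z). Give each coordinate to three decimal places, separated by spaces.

initial: κ=1.2712, φ=355.77°, ℓ=2.1715
cmd 1: set ℓ=1.0127 → (κ,φ,ℓ)=(1.2712,355.77°,1.0127) → tip=(0.5651,-0.0418,0.7553)
cmd 2: set κ=0.4016 → (κ,φ,ℓ)=(0.4016,355.77°,1.0127) → tip=(0.2026,-0.0150,0.9850)

0.203 -0.015 0.985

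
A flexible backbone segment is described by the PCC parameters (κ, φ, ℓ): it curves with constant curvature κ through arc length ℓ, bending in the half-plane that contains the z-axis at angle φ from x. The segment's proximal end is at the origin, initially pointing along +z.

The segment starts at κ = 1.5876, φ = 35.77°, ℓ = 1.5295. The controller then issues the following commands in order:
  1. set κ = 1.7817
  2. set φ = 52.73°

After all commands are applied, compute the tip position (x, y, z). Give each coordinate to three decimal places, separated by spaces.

initial: κ=1.5876, φ=35.77°, ℓ=1.5295
cmd 1: set κ=1.7817 → (κ,φ,ℓ)=(1.7817,35.77°,1.5295) → tip=(0.8719,0.6281,0.2271)
cmd 2: set φ=52.73° → (κ,φ,ℓ)=(1.7817,52.73°,1.5295) → tip=(0.6507,0.8551,0.2271)

0.651 0.855 0.227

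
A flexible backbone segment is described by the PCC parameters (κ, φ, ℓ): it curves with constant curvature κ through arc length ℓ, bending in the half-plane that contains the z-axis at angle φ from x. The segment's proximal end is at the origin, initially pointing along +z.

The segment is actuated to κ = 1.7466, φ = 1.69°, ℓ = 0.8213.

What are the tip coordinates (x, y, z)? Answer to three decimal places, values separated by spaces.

0.495 0.015 0.567

θ = κ·ℓ = 1.7466 × 0.8213 = 1.43448 rad
ρ = (1 − cos θ)/κ = (1 − 0.13589)/1.7466 = 0.49474
z = sin θ / κ = 0.99072/1.7466 = 0.56723
x = ρ cos φ = 0.49474 × cos(1.69°) = 0.49452
y = ρ sin φ = 0.49474 × sin(1.69°) = 0.01459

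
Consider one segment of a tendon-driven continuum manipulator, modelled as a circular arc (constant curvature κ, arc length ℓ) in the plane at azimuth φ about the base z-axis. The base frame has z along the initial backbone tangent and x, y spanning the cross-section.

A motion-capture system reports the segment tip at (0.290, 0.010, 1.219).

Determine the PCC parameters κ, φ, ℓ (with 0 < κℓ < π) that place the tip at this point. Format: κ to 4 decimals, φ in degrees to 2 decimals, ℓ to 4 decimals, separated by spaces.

ρ = √(x²+y²) = √(0.290² + 0.010²) = 0.29017
φ = atan2(y, x) mod 360° = atan2(0.010, 0.290) = 1.9749°
|p|² = ρ² + z² = 0.29017² + 1.219² = 1.57016
κ = 2ρ / |p|² = 2×0.29017 / 1.57016 = 0.36961
θ = 2·atan2(ρ, z) = 2·atan2(0.29017, 1.219) = 0.46738 rad
ℓ = θ/κ = 0.46738/0.36961 = 1.26454

0.3696 1.97 1.2645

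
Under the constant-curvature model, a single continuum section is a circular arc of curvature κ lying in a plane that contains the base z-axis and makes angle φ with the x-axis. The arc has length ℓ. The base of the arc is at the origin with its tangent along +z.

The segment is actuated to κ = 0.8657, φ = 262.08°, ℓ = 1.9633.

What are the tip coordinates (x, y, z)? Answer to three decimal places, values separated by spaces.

-0.180 -1.291 1.146

θ = κ·ℓ = 0.8657 × 1.9633 = 1.69963 rad
ρ = (1 − cos θ)/κ = (1 − -0.12848)/0.8657 = 1.30354
z = sin θ / κ = 0.99171/0.8657 = 1.14556
x = ρ cos φ = 1.30354 × cos(262.08°) = -0.17962
y = ρ sin φ = 1.30354 × sin(262.08°) = -1.29111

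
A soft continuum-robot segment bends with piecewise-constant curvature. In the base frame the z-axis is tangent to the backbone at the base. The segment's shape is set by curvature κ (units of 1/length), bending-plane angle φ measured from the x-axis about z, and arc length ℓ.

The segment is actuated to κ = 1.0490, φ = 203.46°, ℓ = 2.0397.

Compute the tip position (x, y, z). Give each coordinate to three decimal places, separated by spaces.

θ = κ·ℓ = 1.0490 × 2.0397 = 2.13965 rad
ρ = (1 − cos θ)/κ = (1 − -0.53866)/1.0490 = 1.46679
z = sin θ / κ = 0.84252/1.0490 = 0.80317
x = ρ cos φ = 1.46679 × cos(203.46°) = -1.34554
y = ρ sin φ = 1.46679 × sin(203.46°) = -0.58394

-1.346 -0.584 0.803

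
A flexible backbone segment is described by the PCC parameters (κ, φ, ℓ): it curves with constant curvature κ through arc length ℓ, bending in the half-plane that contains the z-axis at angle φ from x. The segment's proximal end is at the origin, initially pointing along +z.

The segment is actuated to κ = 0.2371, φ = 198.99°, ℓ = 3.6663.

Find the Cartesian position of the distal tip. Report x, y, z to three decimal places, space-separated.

-1.414 -0.487 3.222

θ = κ·ℓ = 0.2371 × 3.6663 = 0.86928 rad
ρ = (1 − cos θ)/κ = (1 − 0.64538)/0.2371 = 1.49567
z = sin θ / κ = 0.76386/0.2371 = 3.22170
x = ρ cos φ = 1.49567 × cos(198.99°) = -1.41427
y = ρ sin φ = 1.49567 × sin(198.99°) = -0.48670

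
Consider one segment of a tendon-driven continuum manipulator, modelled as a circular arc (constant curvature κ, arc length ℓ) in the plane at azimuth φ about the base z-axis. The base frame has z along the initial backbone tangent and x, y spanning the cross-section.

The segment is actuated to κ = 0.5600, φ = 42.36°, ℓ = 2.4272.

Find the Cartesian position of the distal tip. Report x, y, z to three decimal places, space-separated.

θ = κ·ℓ = 0.5600 × 2.4272 = 1.35923 rad
ρ = (1 − cos θ)/κ = (1 − 0.20999)/0.5600 = 1.41073
z = sin θ / κ = 0.97770/0.5600 = 1.74590
x = ρ cos φ = 1.41073 × cos(42.36°) = 1.04243
y = ρ sin φ = 1.41073 × sin(42.36°) = 0.95053

1.042 0.951 1.746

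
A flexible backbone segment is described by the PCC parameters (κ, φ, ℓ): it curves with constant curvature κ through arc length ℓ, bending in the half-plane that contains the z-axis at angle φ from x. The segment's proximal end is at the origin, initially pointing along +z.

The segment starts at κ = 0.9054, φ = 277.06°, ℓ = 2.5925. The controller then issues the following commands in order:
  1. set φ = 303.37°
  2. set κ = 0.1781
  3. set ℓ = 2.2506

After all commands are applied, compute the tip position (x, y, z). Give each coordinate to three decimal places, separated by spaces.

0.245 -0.372 2.191

initial: κ=0.9054, φ=277.06°, ℓ=2.5925
cmd 1: set φ=303.37° → (κ,φ,ℓ)=(0.9054,303.37°,2.5925) → tip=(1.0332,-1.5688,0.7879)
cmd 2: set κ=0.1781 → (κ,φ,ℓ)=(0.1781,303.37°,2.5925) → tip=(0.3234,-0.4910,2.5014)
cmd 3: set ℓ=2.2506 → (κ,φ,ℓ)=(0.1781,303.37°,2.2506) → tip=(0.2448,-0.3717,2.1908)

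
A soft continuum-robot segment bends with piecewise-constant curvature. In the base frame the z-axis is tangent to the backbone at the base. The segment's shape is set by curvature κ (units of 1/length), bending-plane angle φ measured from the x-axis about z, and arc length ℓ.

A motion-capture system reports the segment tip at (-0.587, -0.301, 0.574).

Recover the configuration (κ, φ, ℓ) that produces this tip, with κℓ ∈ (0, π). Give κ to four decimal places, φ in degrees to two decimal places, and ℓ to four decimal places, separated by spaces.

1.7254 207.15 0.9907

ρ = √(x²+y²) = √(-0.587² + -0.301²) = 0.65967
φ = atan2(y, x) mod 360° = atan2(-0.301, -0.587) = 207.1477°
|p|² = ρ² + z² = 0.65967² + 0.574² = 0.76465
κ = 2ρ / |p|² = 2×0.65967 / 0.76465 = 1.72544
θ = 2·atan2(ρ, z) = 2·atan2(0.65967, 0.574) = 1.70947 rad
ℓ = θ/κ = 1.70947/1.72544 = 0.99074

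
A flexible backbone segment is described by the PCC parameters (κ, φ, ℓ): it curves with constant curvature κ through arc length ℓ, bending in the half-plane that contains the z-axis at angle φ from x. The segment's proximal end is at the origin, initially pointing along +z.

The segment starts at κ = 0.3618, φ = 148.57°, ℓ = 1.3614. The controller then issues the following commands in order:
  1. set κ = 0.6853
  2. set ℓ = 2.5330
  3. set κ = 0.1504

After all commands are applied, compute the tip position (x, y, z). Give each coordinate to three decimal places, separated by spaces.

-0.407 0.249 2.472

initial: κ=0.3618, φ=148.57°, ℓ=1.3614
cmd 1: set κ=0.6853 → (κ,φ,ℓ)=(0.6853,148.57°,1.3614) → tip=(-0.5037,0.3078,1.1723)
cmd 2: set ℓ=2.5330 → (κ,φ,ℓ)=(0.6853,148.57°,2.5330) → tip=(-1.4497,0.8860,1.4394)
cmd 3: set κ=0.1504 → (κ,φ,ℓ)=(0.1504,148.57°,2.5330) → tip=(-0.4067,0.2486,2.4722)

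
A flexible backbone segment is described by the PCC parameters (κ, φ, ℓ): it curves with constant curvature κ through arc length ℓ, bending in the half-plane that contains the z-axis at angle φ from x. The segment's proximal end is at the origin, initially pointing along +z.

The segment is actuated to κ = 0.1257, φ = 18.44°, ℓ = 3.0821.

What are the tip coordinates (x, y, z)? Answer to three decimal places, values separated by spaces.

θ = κ·ℓ = 0.1257 × 3.0821 = 0.38742 rad
ρ = (1 − cos θ)/κ = (1 − 0.92589)/0.1257 = 0.58960
z = sin θ / κ = 0.37780/0.1257 = 3.00558
x = ρ cos φ = 0.58960 × cos(18.44°) = 0.55933
y = ρ sin φ = 0.58960 × sin(18.44°) = 0.18650

0.559 0.186 3.006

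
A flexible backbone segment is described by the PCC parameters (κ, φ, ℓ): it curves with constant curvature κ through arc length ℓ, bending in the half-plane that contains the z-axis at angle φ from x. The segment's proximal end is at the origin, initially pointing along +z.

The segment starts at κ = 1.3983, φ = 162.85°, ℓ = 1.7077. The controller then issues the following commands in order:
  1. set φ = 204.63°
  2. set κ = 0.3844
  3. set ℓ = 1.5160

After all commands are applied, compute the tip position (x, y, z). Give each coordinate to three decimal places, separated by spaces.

initial: κ=1.3983, φ=162.85°, ℓ=1.7077
cmd 1: set φ=204.63° → (κ,φ,ℓ)=(1.3983,204.63°,1.7077) → tip=(-1.1241,-0.5154,0.4894)
cmd 2: set κ=0.3844 → (κ,φ,ℓ)=(0.3844,204.63°,1.7077) → tip=(-0.4915,-0.2253,1.5877)
cmd 3: set ℓ=1.5160 → (κ,φ,ℓ)=(0.3844,204.63°,1.5160) → tip=(-0.3903,-0.1789,1.4316)

-0.390 -0.179 1.432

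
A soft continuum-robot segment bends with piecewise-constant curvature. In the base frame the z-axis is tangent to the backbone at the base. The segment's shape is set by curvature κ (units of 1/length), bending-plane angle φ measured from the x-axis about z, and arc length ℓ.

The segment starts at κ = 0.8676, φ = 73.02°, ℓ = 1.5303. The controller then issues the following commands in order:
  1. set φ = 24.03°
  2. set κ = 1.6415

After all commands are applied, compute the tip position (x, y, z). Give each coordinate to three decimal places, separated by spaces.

1.006 0.449 0.359

initial: κ=0.8676, φ=73.02°, ℓ=1.5303
cmd 1: set φ=24.03° → (κ,φ,ℓ)=(0.8676,24.03°,1.5303) → tip=(0.7993,0.3564,1.1187)
cmd 2: set κ=1.6415 → (κ,φ,ℓ)=(1.6415,24.03°,1.5303) → tip=(1.0061,0.4486,0.3587)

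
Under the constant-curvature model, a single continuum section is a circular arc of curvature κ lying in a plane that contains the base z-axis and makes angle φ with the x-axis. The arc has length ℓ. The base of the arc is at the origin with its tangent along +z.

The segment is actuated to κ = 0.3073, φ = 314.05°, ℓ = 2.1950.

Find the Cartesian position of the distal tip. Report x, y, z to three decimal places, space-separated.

0.495 -0.512 2.032

θ = κ·ℓ = 0.3073 × 2.1950 = 0.67452 rad
ρ = (1 − cos θ)/κ = (1 − 0.78100)/0.3073 = 0.71264
z = sin θ / κ = 0.62453/0.3073 = 2.03230
x = ρ cos φ = 0.71264 × cos(314.05°) = 0.49549
y = ρ sin φ = 0.71264 × sin(314.05°) = -0.51220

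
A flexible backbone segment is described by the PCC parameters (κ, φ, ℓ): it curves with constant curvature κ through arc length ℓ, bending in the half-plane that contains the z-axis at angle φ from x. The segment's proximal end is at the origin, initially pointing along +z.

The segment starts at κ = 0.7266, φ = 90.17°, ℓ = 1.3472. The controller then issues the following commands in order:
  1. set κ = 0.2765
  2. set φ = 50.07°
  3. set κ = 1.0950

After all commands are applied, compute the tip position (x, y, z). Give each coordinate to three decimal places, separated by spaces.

initial: κ=0.7266, φ=90.17°, ℓ=1.3472
cmd 1: set κ=0.2765 → (κ,φ,ℓ)=(0.2765,90.17°,1.3472) → tip=(-0.0007,0.2480,1.3163)
cmd 2: set φ=50.07° → (κ,φ,ℓ)=(0.2765,50.07°,1.3472) → tip=(0.1592,0.1902,1.3163)
cmd 3: set κ=1.0950 → (κ,φ,ℓ)=(1.0950,50.07°,1.3472) → tip=(0.5302,0.6334,0.9091)

0.530 0.633 0.909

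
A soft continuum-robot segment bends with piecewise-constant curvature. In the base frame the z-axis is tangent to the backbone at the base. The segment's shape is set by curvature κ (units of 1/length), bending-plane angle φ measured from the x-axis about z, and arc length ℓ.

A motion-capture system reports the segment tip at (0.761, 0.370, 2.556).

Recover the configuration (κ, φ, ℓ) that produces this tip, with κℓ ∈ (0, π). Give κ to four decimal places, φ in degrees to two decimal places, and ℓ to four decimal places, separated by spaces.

ρ = √(x²+y²) = √(0.761² + 0.370²) = 0.84618
φ = atan2(y, x) mod 360° = atan2(0.370, 0.761) = 25.9291°
|p|² = ρ² + z² = 0.84618² + 2.556² = 7.24916
κ = 2ρ / |p|² = 2×0.84618 / 7.24916 = 0.23346
θ = 2·atan2(ρ, z) = 2·atan2(0.84618, 2.556) = 0.63940 rad
ℓ = θ/κ = 0.63940/0.23346 = 2.73884

0.2335 25.93 2.7388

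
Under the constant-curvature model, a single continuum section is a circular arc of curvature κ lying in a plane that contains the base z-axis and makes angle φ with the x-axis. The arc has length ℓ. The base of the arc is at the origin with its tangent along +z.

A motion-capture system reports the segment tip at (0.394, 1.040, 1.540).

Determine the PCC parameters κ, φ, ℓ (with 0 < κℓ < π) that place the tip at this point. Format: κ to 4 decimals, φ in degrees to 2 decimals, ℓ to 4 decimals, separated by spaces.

ρ = √(x²+y²) = √(0.394² + 1.040²) = 1.11213
φ = atan2(y, x) mod 360° = atan2(1.040, 0.394) = 69.2510°
|p|² = ρ² + z² = 1.11213² + 1.540² = 3.60844
κ = 2ρ / |p|² = 2×1.11213 / 3.60844 = 0.61641
θ = 2·atan2(ρ, z) = 2·atan2(1.11213, 1.540) = 1.25089 rad
ℓ = θ/κ = 1.25089/0.61641 = 2.02933

0.6164 69.25 2.0293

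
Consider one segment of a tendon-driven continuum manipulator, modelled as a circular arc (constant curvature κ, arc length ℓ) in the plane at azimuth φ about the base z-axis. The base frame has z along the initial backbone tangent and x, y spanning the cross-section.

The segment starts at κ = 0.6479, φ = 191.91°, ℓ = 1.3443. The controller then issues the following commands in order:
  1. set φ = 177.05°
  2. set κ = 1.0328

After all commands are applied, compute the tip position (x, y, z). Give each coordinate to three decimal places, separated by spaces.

-0.792 0.041 0.952

initial: κ=0.6479, φ=191.91°, ℓ=1.3443
cmd 1: set φ=177.05° → (κ,φ,ℓ)=(0.6479,177.05°,1.3443) → tip=(-0.5486,0.0283,1.1807)
cmd 2: set κ=1.0328 → (κ,φ,ℓ)=(1.0328,177.05°,1.3443) → tip=(-0.7916,0.0408,0.9522)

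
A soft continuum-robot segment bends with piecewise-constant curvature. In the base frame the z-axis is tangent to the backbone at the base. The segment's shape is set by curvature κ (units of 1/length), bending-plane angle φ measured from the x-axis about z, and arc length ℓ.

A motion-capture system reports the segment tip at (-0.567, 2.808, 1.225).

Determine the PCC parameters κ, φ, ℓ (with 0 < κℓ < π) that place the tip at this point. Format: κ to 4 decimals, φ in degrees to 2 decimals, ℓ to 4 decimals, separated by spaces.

0.5902 101.42 3.9534

ρ = √(x²+y²) = √(-0.567² + 2.808²) = 2.86467
φ = atan2(y, x) mod 360° = atan2(2.808, -0.567) = 101.4158°
|p|² = ρ² + z² = 2.86467² + 1.225² = 9.70698
κ = 2ρ / |p|² = 2×2.86467 / 9.70698 = 0.59023
θ = 2·atan2(ρ, z) = 2·atan2(2.86467, 1.225) = 2.33341 rad
ℓ = θ/κ = 2.33341/0.59023 = 3.95340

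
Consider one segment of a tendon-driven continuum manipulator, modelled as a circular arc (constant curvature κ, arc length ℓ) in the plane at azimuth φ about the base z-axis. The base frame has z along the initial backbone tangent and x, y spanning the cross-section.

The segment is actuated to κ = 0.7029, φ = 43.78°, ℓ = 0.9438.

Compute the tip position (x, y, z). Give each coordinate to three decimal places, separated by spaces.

0.218 0.209 0.876

θ = κ·ℓ = 0.7029 × 0.9438 = 0.66340 rad
ρ = (1 − cos θ)/κ = (1 − 0.78790)/0.7029 = 0.30174
z = sin θ / κ = 0.61580/0.7029 = 0.87608
x = ρ cos φ = 0.30174 × cos(43.78°) = 0.21786
y = ρ sin φ = 0.30174 × sin(43.78°) = 0.20877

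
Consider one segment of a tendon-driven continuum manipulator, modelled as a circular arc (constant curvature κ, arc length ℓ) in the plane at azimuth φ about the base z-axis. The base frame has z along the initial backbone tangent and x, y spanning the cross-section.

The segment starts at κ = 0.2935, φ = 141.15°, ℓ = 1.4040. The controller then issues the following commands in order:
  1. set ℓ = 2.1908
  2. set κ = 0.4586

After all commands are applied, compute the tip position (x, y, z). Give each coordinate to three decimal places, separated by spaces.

-0.787 0.634 1.840

initial: κ=0.2935, φ=141.15°, ℓ=1.4040
cmd 1: set ℓ=2.1908 → (κ,φ,ℓ)=(0.2935,141.15°,2.1908) → tip=(-0.5299,0.4268,2.0429)
cmd 2: set κ=0.4586 → (κ,φ,ℓ)=(0.4586,141.15°,2.1908) → tip=(-0.7874,0.6342,1.8404)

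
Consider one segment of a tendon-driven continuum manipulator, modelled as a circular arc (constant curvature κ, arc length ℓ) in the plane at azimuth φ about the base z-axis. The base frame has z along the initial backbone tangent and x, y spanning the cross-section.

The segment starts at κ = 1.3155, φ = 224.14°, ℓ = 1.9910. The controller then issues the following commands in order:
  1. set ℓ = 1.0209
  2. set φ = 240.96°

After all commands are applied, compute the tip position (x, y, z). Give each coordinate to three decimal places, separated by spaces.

-0.286 -0.515 0.741

initial: κ=1.3155, φ=224.14°, ℓ=1.9910
cmd 1: set ℓ=1.0209 → (κ,φ,ℓ)=(1.3155,224.14°,1.0209) → tip=(-0.4223,-0.4098,0.7405)
cmd 2: set φ=240.96° → (κ,φ,ℓ)=(1.3155,240.96°,1.0209) → tip=(-0.2857,-0.5145,0.7405)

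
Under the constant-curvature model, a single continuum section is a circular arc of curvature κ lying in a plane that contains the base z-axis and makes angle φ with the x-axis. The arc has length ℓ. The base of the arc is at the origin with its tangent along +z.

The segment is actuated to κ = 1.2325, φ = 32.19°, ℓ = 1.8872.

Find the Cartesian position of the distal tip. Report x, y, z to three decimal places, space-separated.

θ = κ·ℓ = 1.2325 × 1.8872 = 2.32597 rad
ρ = (1 − cos θ)/κ = (1 − -0.68542)/1.2325 = 1.36748
z = sin θ / κ = 0.72815/1.2325 = 0.59079
x = ρ cos φ = 1.36748 × cos(32.19°) = 1.15728
y = ρ sin φ = 1.36748 × sin(32.19°) = 0.72850

1.157 0.728 0.591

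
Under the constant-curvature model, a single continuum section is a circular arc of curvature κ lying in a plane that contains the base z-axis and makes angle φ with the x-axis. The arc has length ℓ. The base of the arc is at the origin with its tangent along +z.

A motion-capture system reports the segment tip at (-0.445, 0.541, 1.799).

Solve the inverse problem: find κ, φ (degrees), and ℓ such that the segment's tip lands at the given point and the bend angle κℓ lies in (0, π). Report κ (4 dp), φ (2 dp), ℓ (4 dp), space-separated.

0.3759 129.44 1.9757

ρ = √(x²+y²) = √(-0.445² + 0.541²) = 0.70050
φ = atan2(y, x) mod 360° = atan2(0.541, -0.445) = 129.4390°
|p|² = ρ² + z² = 0.70050² + 1.799² = 3.72711
κ = 2ρ / |p|² = 2×0.70050 / 3.72711 = 0.37590
θ = 2·atan2(ρ, z) = 2·atan2(0.70050, 1.799) = 0.74264 rad
ℓ = θ/κ = 0.74264/0.37590 = 1.97566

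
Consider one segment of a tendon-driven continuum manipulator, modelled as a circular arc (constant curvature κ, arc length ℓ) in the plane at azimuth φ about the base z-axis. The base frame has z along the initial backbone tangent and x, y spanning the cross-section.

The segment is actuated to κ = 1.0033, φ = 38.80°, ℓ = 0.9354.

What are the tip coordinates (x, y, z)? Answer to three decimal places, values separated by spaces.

θ = κ·ℓ = 1.0033 × 0.9354 = 0.93849 rad
ρ = (1 − cos θ)/κ = (1 − 0.59101)/1.0033 = 0.40765
z = sin θ / κ = 0.80666/1.0033 = 0.80401
x = ρ cos φ = 0.40765 × cos(38.80°) = 0.31769
y = ρ sin φ = 0.40765 × sin(38.80°) = 0.25543

0.318 0.255 0.804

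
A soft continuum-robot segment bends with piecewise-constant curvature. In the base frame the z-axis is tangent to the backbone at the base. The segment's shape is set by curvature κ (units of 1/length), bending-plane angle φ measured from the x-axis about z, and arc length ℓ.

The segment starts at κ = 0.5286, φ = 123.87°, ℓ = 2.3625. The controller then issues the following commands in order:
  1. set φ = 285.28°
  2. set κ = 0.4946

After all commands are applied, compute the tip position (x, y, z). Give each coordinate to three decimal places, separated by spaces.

initial: κ=0.5286, φ=123.87°, ℓ=2.3625
cmd 1: set φ=285.28° → (κ,φ,ℓ)=(0.5286,285.28°,2.3625) → tip=(0.3408,-1.2474,1.7946)
cmd 2: set κ=0.4946 → (κ,φ,ℓ)=(0.4946,285.28°,2.3625) → tip=(0.3242,-1.1867,1.8604)

0.324 -1.187 1.860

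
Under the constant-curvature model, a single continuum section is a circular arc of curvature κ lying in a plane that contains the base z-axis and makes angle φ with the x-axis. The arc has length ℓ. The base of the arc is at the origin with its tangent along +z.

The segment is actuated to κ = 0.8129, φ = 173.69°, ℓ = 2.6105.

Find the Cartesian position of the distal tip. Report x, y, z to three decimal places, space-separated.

θ = κ·ℓ = 0.8129 × 2.6105 = 2.12208 rad
ρ = (1 − cos θ)/κ = (1 − -0.52378)/0.8129 = 1.87450
z = sin θ / κ = 0.85186/0.8129 = 1.04792
x = ρ cos φ = 1.87450 × cos(173.69°) = -1.86314
y = ρ sin φ = 1.87450 × sin(173.69°) = 0.20602

-1.863 0.206 1.048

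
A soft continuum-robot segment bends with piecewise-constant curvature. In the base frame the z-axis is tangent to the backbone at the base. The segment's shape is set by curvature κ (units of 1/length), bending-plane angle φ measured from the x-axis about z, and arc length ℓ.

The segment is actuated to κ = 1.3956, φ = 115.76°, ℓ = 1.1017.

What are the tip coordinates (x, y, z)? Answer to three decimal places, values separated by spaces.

θ = κ·ℓ = 1.3956 × 1.1017 = 1.53753 rad
ρ = (1 − cos θ)/κ = (1 − 0.03326)/1.3956 = 0.69271
z = sin θ / κ = 0.99945/1.3956 = 0.71614
x = ρ cos φ = 0.69271 × cos(115.76°) = -0.30105
y = ρ sin φ = 0.69271 × sin(115.76°) = 0.62387

-0.301 0.624 0.716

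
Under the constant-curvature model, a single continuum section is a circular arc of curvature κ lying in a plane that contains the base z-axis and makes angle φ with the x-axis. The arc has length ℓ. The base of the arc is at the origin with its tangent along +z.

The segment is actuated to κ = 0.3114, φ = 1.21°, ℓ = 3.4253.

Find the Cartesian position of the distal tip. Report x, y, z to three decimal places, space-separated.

θ = κ·ℓ = 0.3114 × 3.4253 = 1.06664 rad
ρ = (1 − cos θ)/κ = (1 − 0.48307)/0.3114 = 1.66002
z = sin θ / κ = 0.87558/0.3114 = 2.81176
x = ρ cos φ = 1.66002 × cos(1.21°) = 1.65965
y = ρ sin φ = 1.66002 × sin(1.21°) = 0.03505

1.660 0.035 2.812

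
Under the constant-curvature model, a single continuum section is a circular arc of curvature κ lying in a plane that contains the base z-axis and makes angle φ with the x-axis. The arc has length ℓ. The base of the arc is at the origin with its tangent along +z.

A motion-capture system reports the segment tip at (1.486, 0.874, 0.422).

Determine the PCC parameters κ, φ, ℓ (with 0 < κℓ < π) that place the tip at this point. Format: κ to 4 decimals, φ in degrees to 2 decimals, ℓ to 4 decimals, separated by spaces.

1.0945 30.46 2.4316

ρ = √(x²+y²) = √(1.486² + 0.874²) = 1.72397
φ = atan2(y, x) mod 360° = atan2(0.874, 1.486) = 30.4622°
|p|² = ρ² + z² = 1.72397² + 0.422² = 3.15016
κ = 2ρ / |p|² = 2×1.72397 / 3.15016 = 1.09453
θ = 2·atan2(ρ, z) = 2·atan2(1.72397, 0.422) = 2.66147 rad
ℓ = θ/κ = 2.66147/1.09453 = 2.43161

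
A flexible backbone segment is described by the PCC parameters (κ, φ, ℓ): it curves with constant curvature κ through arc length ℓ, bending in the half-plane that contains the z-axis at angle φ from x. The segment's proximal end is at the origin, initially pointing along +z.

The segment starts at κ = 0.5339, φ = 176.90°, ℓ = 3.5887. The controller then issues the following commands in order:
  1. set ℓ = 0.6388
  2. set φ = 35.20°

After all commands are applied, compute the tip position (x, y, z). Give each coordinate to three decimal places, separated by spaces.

initial: κ=0.5339, φ=176.90°, ℓ=3.5887
cmd 1: set ℓ=0.6388 → (κ,φ,ℓ)=(0.5339,176.90°,0.6388) → tip=(-0.1077,0.0058,0.6265)
cmd 2: set φ=35.20° → (κ,φ,ℓ)=(0.5339,35.20°,0.6388) → tip=(0.0882,0.0622,0.6265)

0.088 0.062 0.626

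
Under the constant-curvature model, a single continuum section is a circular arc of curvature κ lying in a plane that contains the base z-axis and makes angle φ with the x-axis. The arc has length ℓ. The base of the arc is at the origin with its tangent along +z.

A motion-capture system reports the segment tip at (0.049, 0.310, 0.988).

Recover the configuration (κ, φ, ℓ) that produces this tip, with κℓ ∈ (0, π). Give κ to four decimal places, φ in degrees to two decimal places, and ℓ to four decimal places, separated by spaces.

ρ = √(x²+y²) = √(0.049² + 0.310²) = 0.31385
φ = atan2(y, x) mod 360° = atan2(0.310, 0.049) = 81.0179°
|p|² = ρ² + z² = 0.31385² + 0.988² = 1.07465
κ = 2ρ / |p|² = 2×0.31385 / 1.07465 = 0.58410
θ = 2·atan2(ρ, z) = 2·atan2(0.31385, 0.988) = 0.61516 rad
ℓ = θ/κ = 0.61516/0.58410 = 1.05318

0.5841 81.02 1.0532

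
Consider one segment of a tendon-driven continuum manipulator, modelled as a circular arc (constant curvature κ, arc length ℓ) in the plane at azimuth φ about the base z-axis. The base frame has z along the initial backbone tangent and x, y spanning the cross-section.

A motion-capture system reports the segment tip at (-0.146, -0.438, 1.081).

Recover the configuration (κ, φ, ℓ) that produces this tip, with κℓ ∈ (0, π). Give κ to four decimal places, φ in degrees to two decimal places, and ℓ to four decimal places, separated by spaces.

0.6683 251.57 1.2080

ρ = √(x²+y²) = √(-0.146² + -0.438²) = 0.46169
φ = atan2(y, x) mod 360° = atan2(-0.438, -0.146) = 251.5651°
|p|² = ρ² + z² = 0.46169² + 1.081² = 1.38172
κ = 2ρ / |p|² = 2×0.46169 / 1.38172 = 0.66829
θ = 2·atan2(ρ, z) = 2·atan2(0.46169, 1.081) = 0.80729 rad
ℓ = θ/κ = 0.80729/0.66829 = 1.20800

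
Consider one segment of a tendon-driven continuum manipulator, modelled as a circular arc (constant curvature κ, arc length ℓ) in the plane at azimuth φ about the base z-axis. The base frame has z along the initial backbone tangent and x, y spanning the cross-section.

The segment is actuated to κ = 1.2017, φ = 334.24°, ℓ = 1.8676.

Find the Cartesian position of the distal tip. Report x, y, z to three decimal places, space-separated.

θ = κ·ℓ = 1.2017 × 1.8676 = 2.24429 rad
ρ = (1 − cos θ)/κ = (1 − -0.62372)/1.2017 = 1.35119
z = sin θ / κ = 0.78164/1.2017 = 0.65045
x = ρ cos φ = 1.35119 × cos(334.24°) = 1.21691
y = ρ sin φ = 1.35119 × sin(334.24°) = -0.58723

1.217 -0.587 0.650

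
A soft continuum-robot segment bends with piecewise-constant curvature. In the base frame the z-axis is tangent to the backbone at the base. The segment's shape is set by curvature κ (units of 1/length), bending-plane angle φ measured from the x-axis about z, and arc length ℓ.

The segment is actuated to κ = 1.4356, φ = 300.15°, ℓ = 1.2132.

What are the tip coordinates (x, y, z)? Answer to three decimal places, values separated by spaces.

0.409 -0.705 0.686

θ = κ·ℓ = 1.4356 × 1.2132 = 1.74167 rad
ρ = (1 − cos θ)/κ = (1 − -0.17004)/1.4356 = 0.81502
z = sin θ / κ = 0.98544/1.4356 = 0.68643
x = ρ cos φ = 0.81502 × cos(300.15°) = 0.40936
y = ρ sin φ = 0.81502 × sin(300.15°) = -0.70476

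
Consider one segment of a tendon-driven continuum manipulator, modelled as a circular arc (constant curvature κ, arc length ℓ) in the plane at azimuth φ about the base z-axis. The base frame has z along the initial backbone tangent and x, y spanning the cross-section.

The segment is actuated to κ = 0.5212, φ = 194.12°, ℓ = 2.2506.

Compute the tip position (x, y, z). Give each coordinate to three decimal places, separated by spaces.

-1.140 -0.287 1.769

θ = κ·ℓ = 0.5212 × 2.2506 = 1.17301 rad
ρ = (1 − cos θ)/κ = (1 − 0.38738)/0.5212 = 1.17541
z = sin θ / κ = 0.92192/0.5212 = 1.76884
x = ρ cos φ = 1.17541 × cos(194.12°) = -1.13990
y = ρ sin φ = 1.17541 × sin(194.12°) = -0.28675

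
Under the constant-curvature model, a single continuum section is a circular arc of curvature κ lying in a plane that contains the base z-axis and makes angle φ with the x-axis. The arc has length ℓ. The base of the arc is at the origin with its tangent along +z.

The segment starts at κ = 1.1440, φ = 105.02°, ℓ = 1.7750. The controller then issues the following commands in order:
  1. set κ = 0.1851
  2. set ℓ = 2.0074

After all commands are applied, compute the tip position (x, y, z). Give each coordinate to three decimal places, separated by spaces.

initial: κ=1.1440, φ=105.02°, ℓ=1.7750
cmd 1: set κ=0.1851 → (κ,φ,ℓ)=(0.1851,105.02°,1.7750) → tip=(-0.0749,0.2791,1.7432)
cmd 2: set ℓ=2.0074 → (κ,φ,ℓ)=(0.1851,105.02°,2.0074) → tip=(-0.0955,0.3561,1.9615)

-0.096 0.356 1.962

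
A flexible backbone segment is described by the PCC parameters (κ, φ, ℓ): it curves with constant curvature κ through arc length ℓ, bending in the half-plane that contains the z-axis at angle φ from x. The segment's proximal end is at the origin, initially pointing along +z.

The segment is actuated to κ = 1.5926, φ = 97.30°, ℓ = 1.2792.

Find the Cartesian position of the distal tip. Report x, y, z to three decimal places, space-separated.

θ = κ·ℓ = 1.5926 × 1.2792 = 2.03725 rad
ρ = (1 − cos θ)/κ = (1 − -0.44973)/1.5926 = 0.91029
z = sin θ / κ = 0.89317/1.5926 = 0.56082
x = ρ cos φ = 0.91029 × cos(97.30°) = -0.11567
y = ρ sin φ = 0.91029 × sin(97.30°) = 0.90291

-0.116 0.903 0.561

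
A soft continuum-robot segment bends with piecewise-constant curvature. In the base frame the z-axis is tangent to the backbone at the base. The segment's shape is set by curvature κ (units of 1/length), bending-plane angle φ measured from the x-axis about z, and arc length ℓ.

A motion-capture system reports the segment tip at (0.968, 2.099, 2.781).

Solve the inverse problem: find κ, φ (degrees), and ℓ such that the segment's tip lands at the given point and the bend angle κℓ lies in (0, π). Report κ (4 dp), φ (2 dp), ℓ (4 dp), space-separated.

ρ = √(x²+y²) = √(0.968² + 2.099²) = 2.31146
φ = atan2(y, x) mod 360° = atan2(2.099, 0.968) = 65.2422°
|p|² = ρ² + z² = 2.31146² + 2.781² = 13.07679
κ = 2ρ / |p|² = 2×2.31146 / 13.07679 = 0.35352
θ = 2·atan2(ρ, z) = 2·atan2(2.31146, 2.781) = 1.38691 rad
ℓ = θ/κ = 1.38691/0.35352 = 3.92314

0.3535 65.24 3.9231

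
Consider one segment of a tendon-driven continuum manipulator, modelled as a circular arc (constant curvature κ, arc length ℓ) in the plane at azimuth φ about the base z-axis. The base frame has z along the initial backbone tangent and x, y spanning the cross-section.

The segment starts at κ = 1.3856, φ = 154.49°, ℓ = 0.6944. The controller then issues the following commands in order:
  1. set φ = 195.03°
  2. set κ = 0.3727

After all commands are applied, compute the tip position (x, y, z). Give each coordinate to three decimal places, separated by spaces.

-0.086 -0.023 0.687

initial: κ=1.3856, φ=154.49°, ℓ=0.6944
cmd 1: set φ=195.03° → (κ,φ,ℓ)=(1.3856,195.03°,0.6944) → tip=(-0.2985,-0.0802,0.5921)
cmd 2: set κ=0.3727 → (κ,φ,ℓ)=(0.3727,195.03°,0.6944) → tip=(-0.0863,-0.0232,0.6867)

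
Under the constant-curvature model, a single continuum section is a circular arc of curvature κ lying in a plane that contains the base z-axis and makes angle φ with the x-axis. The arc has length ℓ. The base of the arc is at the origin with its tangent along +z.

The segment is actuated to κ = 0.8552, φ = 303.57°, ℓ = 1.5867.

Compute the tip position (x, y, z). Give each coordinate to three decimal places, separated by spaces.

θ = κ·ℓ = 0.8552 × 1.5867 = 1.35695 rad
ρ = (1 − cos θ)/κ = (1 − 0.21222)/0.8552 = 0.92116
z = sin θ / κ = 0.97722/0.8552 = 1.14268
x = ρ cos φ = 0.92116 × cos(303.57°) = 0.50936
y = ρ sin φ = 0.92116 × sin(303.57°) = -0.76752

0.509 -0.768 1.143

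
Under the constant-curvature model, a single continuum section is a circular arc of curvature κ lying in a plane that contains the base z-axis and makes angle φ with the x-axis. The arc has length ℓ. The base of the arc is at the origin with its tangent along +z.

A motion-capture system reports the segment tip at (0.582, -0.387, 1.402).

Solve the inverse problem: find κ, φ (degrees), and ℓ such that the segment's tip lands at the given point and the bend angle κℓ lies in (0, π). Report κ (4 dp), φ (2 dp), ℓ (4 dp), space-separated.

ρ = √(x²+y²) = √(0.582² + -0.387²) = 0.69892
φ = atan2(y, x) mod 360° = atan2(-0.387, 0.582) = 326.3781°
|p|² = ρ² + z² = 0.69892² + 1.402² = 2.45410
κ = 2ρ / |p|² = 2×0.69892 / 2.45410 = 0.56960
θ = 2·atan2(ρ, z) = 2·atan2(0.69892, 1.402) = 0.92492 rad
ℓ = θ/κ = 0.92492/0.56960 = 1.62382

0.5696 326.38 1.6238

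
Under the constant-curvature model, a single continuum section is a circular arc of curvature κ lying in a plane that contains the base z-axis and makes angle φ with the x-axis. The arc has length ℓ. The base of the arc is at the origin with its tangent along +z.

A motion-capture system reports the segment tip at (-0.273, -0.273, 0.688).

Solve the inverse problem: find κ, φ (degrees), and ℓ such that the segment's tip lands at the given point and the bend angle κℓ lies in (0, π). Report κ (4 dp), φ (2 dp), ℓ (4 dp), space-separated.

1.2406 225.00 0.8244

ρ = √(x²+y²) = √(-0.273² + -0.273²) = 0.38608
φ = atan2(y, x) mod 360° = atan2(-0.273, -0.273) = 225.0000°
|p|² = ρ² + z² = 0.38608² + 0.688² = 0.62240
κ = 2ρ / |p|² = 2×0.38608 / 0.62240 = 1.24061
θ = 2·atan2(ρ, z) = 2·atan2(0.38608, 0.688) = 1.02275 rad
ℓ = θ/κ = 1.02275/1.24061 = 0.82439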